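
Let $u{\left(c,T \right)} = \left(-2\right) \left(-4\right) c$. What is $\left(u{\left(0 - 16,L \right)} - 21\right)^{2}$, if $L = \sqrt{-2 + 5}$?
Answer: $22201$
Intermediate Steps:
$L = \sqrt{3} \approx 1.732$
$u{\left(c,T \right)} = 8 c$
$\left(u{\left(0 - 16,L \right)} - 21\right)^{2} = \left(8 \left(0 - 16\right) - 21\right)^{2} = \left(8 \left(-16\right) - 21\right)^{2} = \left(-128 - 21\right)^{2} = \left(-149\right)^{2} = 22201$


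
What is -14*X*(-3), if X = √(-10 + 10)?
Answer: 0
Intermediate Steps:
X = 0 (X = √0 = 0)
-14*X*(-3) = -14*0*(-3) = 0*(-3) = 0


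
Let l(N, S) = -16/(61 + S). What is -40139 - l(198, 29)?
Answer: -1806247/45 ≈ -40139.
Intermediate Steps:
-40139 - l(198, 29) = -40139 - (-16)/(61 + 29) = -40139 - (-16)/90 = -40139 - 1*(-8/45) = -40139 + 8/45 = -1806247/45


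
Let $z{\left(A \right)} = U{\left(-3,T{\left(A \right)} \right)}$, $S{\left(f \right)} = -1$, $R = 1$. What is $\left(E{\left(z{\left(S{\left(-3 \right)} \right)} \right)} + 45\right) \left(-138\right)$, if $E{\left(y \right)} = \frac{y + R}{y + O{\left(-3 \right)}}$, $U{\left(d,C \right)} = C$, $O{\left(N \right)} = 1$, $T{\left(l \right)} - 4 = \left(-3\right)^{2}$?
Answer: $-6348$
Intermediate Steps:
$T{\left(l \right)} = 13$ ($T{\left(l \right)} = 4 + \left(-3\right)^{2} = 4 + 9 = 13$)
$z{\left(A \right)} = 13$
$E{\left(y \right)} = 1$ ($E{\left(y \right)} = \frac{y + 1}{y + 1} = \frac{1 + y}{1 + y} = 1$)
$\left(E{\left(z{\left(S{\left(-3 \right)} \right)} \right)} + 45\right) \left(-138\right) = \left(1 + 45\right) \left(-138\right) = 46 \left(-138\right) = -6348$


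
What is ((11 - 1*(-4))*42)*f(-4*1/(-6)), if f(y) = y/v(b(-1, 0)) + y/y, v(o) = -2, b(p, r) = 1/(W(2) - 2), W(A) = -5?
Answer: 420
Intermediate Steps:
b(p, r) = -⅐ (b(p, r) = 1/(-5 - 2) = 1/(-7) = -⅐)
f(y) = 1 - y/2 (f(y) = y/(-2) + y/y = y*(-½) + 1 = -y/2 + 1 = 1 - y/2)
((11 - 1*(-4))*42)*f(-4*1/(-6)) = ((11 - 1*(-4))*42)*(1 - (-4*1)/(2*(-6))) = ((11 + 4)*42)*(1 - (-2)*(-1)/6) = (15*42)*(1 - ½*⅔) = 630*(1 - ⅓) = 630*(⅔) = 420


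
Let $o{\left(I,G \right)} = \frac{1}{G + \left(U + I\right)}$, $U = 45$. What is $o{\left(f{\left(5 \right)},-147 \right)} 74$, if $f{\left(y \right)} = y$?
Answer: $- \frac{74}{97} \approx -0.76289$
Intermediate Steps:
$o{\left(I,G \right)} = \frac{1}{45 + G + I}$ ($o{\left(I,G \right)} = \frac{1}{G + \left(45 + I\right)} = \frac{1}{45 + G + I}$)
$o{\left(f{\left(5 \right)},-147 \right)} 74 = \frac{1}{45 - 147 + 5} \cdot 74 = \frac{1}{-97} \cdot 74 = \left(- \frac{1}{97}\right) 74 = - \frac{74}{97}$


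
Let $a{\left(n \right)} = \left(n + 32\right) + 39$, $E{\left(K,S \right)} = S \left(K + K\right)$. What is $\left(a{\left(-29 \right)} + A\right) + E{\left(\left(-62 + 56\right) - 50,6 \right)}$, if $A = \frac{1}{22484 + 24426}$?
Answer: $- \frac{29553299}{46910} \approx -630.0$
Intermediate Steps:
$E{\left(K,S \right)} = 2 K S$ ($E{\left(K,S \right)} = S 2 K = 2 K S$)
$A = \frac{1}{46910} \approx 2.1317 \cdot 10^{-5}$
$a{\left(n \right)} = 71 + n$ ($a{\left(n \right)} = \left(32 + n\right) + 39 = 71 + n$)
$\left(a{\left(-29 \right)} + A\right) + E{\left(\left(-62 + 56\right) - 50,6 \right)} = \left(\left(71 - 29\right) + \frac{1}{46910}\right) + 2 \left(\left(-62 + 56\right) - 50\right) 6 = \left(42 + \frac{1}{46910}\right) + 2 \left(-6 - 50\right) 6 = \frac{1970221}{46910} + 2 \left(-56\right) 6 = \frac{1970221}{46910} - 672 = - \frac{29553299}{46910}$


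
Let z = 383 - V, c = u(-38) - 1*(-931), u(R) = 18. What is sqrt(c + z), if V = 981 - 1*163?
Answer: sqrt(514) ≈ 22.672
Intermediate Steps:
c = 949 (c = 18 - 1*(-931) = 18 + 931 = 949)
V = 818 (V = 981 - 163 = 818)
z = -435 (z = 383 - 1*818 = 383 - 818 = -435)
sqrt(c + z) = sqrt(949 - 435) = sqrt(514)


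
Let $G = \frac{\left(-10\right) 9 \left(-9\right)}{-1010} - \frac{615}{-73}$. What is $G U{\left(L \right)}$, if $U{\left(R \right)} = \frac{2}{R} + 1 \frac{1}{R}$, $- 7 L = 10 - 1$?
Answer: $- \frac{131138}{7373} \approx -17.786$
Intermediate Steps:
$L = - \frac{9}{7}$ ($L = - \frac{10 - 1}{7} = \left(- \frac{1}{7}\right) 9 = - \frac{9}{7} \approx -1.2857$)
$U{\left(R \right)} = \frac{3}{R}$ ($U{\left(R \right)} = \frac{2}{R} + \frac{1}{R} = \frac{3}{R}$)
$G = \frac{56202}{7373}$ ($G = \left(-90\right) \left(-9\right) \left(- \frac{1}{1010}\right) - - \frac{615}{73} = 810 \left(- \frac{1}{1010}\right) + \frac{615}{73} = - \frac{81}{101} + \frac{615}{73} = \frac{56202}{7373} \approx 7.6227$)
$G U{\left(L \right)} = \frac{56202 \frac{3}{- \frac{9}{7}}}{7373} = \frac{56202 \cdot 3 \left(- \frac{7}{9}\right)}{7373} = \frac{56202}{7373} \left(- \frac{7}{3}\right) = - \frac{131138}{7373}$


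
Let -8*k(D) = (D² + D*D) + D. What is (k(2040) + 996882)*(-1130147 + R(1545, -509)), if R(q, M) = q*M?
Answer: 83893230696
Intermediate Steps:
R(q, M) = M*q
k(D) = -D²/4 - D/8 (k(D) = -((D² + D*D) + D)/8 = -((D² + D²) + D)/8 = -(2*D² + D)/8 = -(D + 2*D²)/8 = -D²/4 - D/8)
(k(2040) + 996882)*(-1130147 + R(1545, -509)) = (-⅛*2040*(1 + 2*2040) + 996882)*(-1130147 - 509*1545) = (-⅛*2040*(1 + 4080) + 996882)*(-1130147 - 786405) = (-⅛*2040*4081 + 996882)*(-1916552) = (-1040655 + 996882)*(-1916552) = -43773*(-1916552) = 83893230696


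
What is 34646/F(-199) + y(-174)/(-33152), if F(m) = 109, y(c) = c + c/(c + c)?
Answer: 2297206207/7227136 ≈ 317.86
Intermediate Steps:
y(c) = ½ + c (y(c) = c + c/((2*c)) = c + (1/(2*c))*c = c + ½ = ½ + c)
34646/F(-199) + y(-174)/(-33152) = 34646/109 + (½ - 174)/(-33152) = 34646*(1/109) - 347/2*(-1/33152) = 34646/109 + 347/66304 = 2297206207/7227136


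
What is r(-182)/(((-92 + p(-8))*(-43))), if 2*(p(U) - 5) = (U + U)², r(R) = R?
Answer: 182/1763 ≈ 0.10323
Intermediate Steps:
p(U) = 5 + 2*U² (p(U) = 5 + (U + U)²/2 = 5 + (2*U)²/2 = 5 + (4*U²)/2 = 5 + 2*U²)
r(-182)/(((-92 + p(-8))*(-43))) = -182*(-1/(43*(-92 + (5 + 2*(-8)²)))) = -182*(-1/(43*(-92 + (5 + 2*64)))) = -182*(-1/(43*(-92 + (5 + 128)))) = -182*(-1/(43*(-92 + 133))) = -182/(41*(-43)) = -182/(-1763) = -182*(-1/1763) = 182/1763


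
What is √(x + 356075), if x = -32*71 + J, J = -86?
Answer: 13*√2093 ≈ 594.74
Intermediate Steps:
x = -2358 (x = -32*71 - 86 = -2272 - 86 = -2358)
√(x + 356075) = √(-2358 + 356075) = √353717 = 13*√2093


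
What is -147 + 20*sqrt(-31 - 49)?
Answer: -147 + 80*I*sqrt(5) ≈ -147.0 + 178.89*I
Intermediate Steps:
-147 + 20*sqrt(-31 - 49) = -147 + 20*sqrt(-80) = -147 + 20*(4*I*sqrt(5)) = -147 + 80*I*sqrt(5)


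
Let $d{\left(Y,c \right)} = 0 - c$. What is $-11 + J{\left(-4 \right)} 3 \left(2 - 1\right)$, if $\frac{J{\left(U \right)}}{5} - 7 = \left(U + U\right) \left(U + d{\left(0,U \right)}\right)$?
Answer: $94$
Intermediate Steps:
$d{\left(Y,c \right)} = - c$
$J{\left(U \right)} = 35$ ($J{\left(U \right)} = 35 + 5 \left(U + U\right) \left(U - U\right) = 35 + 5 \cdot 2 U 0 = 35 + 5 \cdot 0 = 35 + 0 = 35$)
$-11 + J{\left(-4 \right)} 3 \left(2 - 1\right) = -11 + 35 \cdot 3 \left(2 - 1\right) = -11 + 35 \cdot 3 \cdot 1 = -11 + 35 \cdot 3 = -11 + 105 = 94$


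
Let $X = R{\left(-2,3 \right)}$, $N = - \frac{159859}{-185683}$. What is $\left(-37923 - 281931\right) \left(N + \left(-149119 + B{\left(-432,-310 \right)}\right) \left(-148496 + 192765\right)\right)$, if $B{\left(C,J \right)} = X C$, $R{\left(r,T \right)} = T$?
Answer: $\frac{395471134875648710484}{185683} \approx 2.1298 \cdot 10^{15}$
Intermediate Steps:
$N = \frac{159859}{185683}$ ($N = \left(-159859\right) \left(- \frac{1}{185683}\right) = \frac{159859}{185683} \approx 0.86092$)
$X = 3$
$B{\left(C,J \right)} = 3 C$
$\left(-37923 - 281931\right) \left(N + \left(-149119 + B{\left(-432,-310 \right)}\right) \left(-148496 + 192765\right)\right) = \left(-37923 - 281931\right) \left(\frac{159859}{185683} + \left(-149119 + 3 \left(-432\right)\right) \left(-148496 + 192765\right)\right) = - 319854 \left(\frac{159859}{185683} + \left(-149119 - 1296\right) 44269\right) = - 319854 \left(\frac{159859}{185683} - 6658721635\right) = \left(-319854\right) \left(- \frac{1236411409191846}{185683}\right) = \frac{395471134875648710484}{185683}$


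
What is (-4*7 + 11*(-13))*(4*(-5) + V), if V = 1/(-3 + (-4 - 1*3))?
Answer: 34371/10 ≈ 3437.1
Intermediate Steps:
V = -⅒ (V = 1/(-3 + (-4 - 3)) = 1/(-3 - 7) = 1/(-10) = -⅒ ≈ -0.10000)
(-4*7 + 11*(-13))*(4*(-5) + V) = (-4*7 + 11*(-13))*(4*(-5) - ⅒) = (-28 - 143)*(-20 - ⅒) = -171*(-201/10) = 34371/10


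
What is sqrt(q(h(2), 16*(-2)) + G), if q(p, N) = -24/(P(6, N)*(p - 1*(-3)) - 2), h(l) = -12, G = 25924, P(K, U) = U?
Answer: 4*sqrt(33132385)/143 ≈ 161.01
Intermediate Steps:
q(p, N) = -24/(-2 + N*(3 + p)) (q(p, N) = -24/(N*(p - 1*(-3)) - 2) = -24/(N*(p + 3) - 2) = -24/(N*(3 + p) - 2) = -24/(-2 + N*(3 + p)))
sqrt(q(h(2), 16*(-2)) + G) = sqrt(-24/(-2 + 3*(16*(-2)) + (16*(-2))*(-12)) + 25924) = sqrt(-24/(-2 + 3*(-32) - 32*(-12)) + 25924) = sqrt(-24/(-2 - 96 + 384) + 25924) = sqrt(-24/286 + 25924) = sqrt(-24*1/286 + 25924) = sqrt(-12/143 + 25924) = sqrt(3707120/143) = 4*sqrt(33132385)/143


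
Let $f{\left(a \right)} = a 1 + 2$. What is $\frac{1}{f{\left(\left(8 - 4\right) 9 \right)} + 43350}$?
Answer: $\frac{1}{43388} \approx 2.3048 \cdot 10^{-5}$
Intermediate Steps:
$f{\left(a \right)} = 2 + a$ ($f{\left(a \right)} = a + 2 = 2 + a$)
$\frac{1}{f{\left(\left(8 - 4\right) 9 \right)} + 43350} = \frac{1}{\left(2 + \left(8 - 4\right) 9\right) + 43350} = \frac{1}{\left(2 + 4 \cdot 9\right) + 43350} = \frac{1}{\left(2 + 36\right) + 43350} = \frac{1}{38 + 43350} = \frac{1}{43388}$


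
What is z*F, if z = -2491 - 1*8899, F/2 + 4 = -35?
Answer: 888420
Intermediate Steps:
F = -78 (F = -8 + 2*(-35) = -8 - 70 = -78)
z = -11390 (z = -2491 - 8899 = -11390)
z*F = -11390*(-78) = 888420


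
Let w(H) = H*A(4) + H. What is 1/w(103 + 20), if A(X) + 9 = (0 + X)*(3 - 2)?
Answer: -1/492 ≈ -0.0020325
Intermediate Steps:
A(X) = -9 + X (A(X) = -9 + (0 + X)*(3 - 2) = -9 + X*1 = -9 + X)
w(H) = -4*H (w(H) = H*(-9 + 4) + H = H*(-5) + H = -5*H + H = -4*H)
1/w(103 + 20) = 1/(-4*(103 + 20)) = 1/(-4*123) = 1/(-492) = -1/492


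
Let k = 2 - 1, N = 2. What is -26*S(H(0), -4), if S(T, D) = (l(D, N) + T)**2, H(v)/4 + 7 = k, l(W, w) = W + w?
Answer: -17576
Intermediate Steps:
k = 1
H(v) = -24 (H(v) = -28 + 4*1 = -28 + 4 = -24)
S(T, D) = (2 + D + T)**2 (S(T, D) = ((D + 2) + T)**2 = ((2 + D) + T)**2 = (2 + D + T)**2)
-26*S(H(0), -4) = -26*(2 - 4 - 24)**2 = -26*(-26)**2 = -26*676 = -17576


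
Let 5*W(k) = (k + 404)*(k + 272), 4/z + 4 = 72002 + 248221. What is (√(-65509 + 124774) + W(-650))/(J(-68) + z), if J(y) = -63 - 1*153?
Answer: -7444131093/86459125 - 960657*√6585/69167300 ≈ -87.227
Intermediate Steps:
J(y) = -216 (J(y) = -63 - 153 = -216)
z = 4/320219 (z = 4/(-4 + (72002 + 248221)) = 4/(-4 + 320223) = 4/320219 ≈ 1.2491e-5)
W(k) = (272 + k)*(404 + k)/5 (W(k) = ((k + 404)*(k + 272))/5 = ((404 + k)*(272 + k))/5 = ((272 + k)*(404 + k))/5 = (272 + k)*(404 + k)/5)
(√(-65509 + 124774) + W(-650))/(J(-68) + z) = (√(-65509 + 124774) + (109888/5 + (⅕)*(-650)² + (676/5)*(-650)))/(-216 + 4/320219) = (√59265 + (109888/5 + (⅕)*422500 - 87880))/(-69167300/320219) = (3*√6585 + (109888/5 + 84500 - 87880))*(-320219/69167300) = (3*√6585 + 92988/5)*(-320219/69167300) = (92988/5 + 3*√6585)*(-320219/69167300) = -7444131093/86459125 - 960657*√6585/69167300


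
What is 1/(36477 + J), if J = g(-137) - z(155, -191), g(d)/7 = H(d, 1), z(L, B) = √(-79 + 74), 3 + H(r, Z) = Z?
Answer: 36463/1329550374 + I*√5/1329550374 ≈ 2.7425e-5 + 1.6818e-9*I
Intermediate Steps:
H(r, Z) = -3 + Z
z(L, B) = I*√5 (z(L, B) = √(-5) = I*√5)
g(d) = -14 (g(d) = 7*(-3 + 1) = 7*(-2) = -14)
J = -14 - I*√5 ≈ -14.0 - 2.2361*I
1/(36477 + J) = 1/(36477 + (-14 - I*√5)) = 1/(36463 - I*√5)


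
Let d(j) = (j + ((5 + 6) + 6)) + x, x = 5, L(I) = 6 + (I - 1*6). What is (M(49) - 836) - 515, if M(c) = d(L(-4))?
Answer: -1333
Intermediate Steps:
L(I) = I (L(I) = 6 + (I - 6) = 6 + (-6 + I) = I)
d(j) = 22 + j (d(j) = (j + ((5 + 6) + 6)) + 5 = (j + (11 + 6)) + 5 = (j + 17) + 5 = (17 + j) + 5 = 22 + j)
M(c) = 18 (M(c) = 22 - 4 = 18)
(M(49) - 836) - 515 = (18 - 836) - 515 = -818 - 515 = -1333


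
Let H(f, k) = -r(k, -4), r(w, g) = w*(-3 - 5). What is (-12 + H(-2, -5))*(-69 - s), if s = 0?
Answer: 3588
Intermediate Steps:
r(w, g) = -8*w (r(w, g) = w*(-8) = -8*w)
H(f, k) = 8*k (H(f, k) = -(-8)*k = 8*k)
(-12 + H(-2, -5))*(-69 - s) = (-12 + 8*(-5))*(-69 - 1*0) = (-12 - 40)*(-69 + 0) = -52*(-69) = 3588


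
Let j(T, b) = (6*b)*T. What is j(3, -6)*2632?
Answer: -284256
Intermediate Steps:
j(T, b) = 6*T*b
j(3, -6)*2632 = (6*3*(-6))*2632 = -108*2632 = -284256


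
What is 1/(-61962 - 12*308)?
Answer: -1/65658 ≈ -1.5230e-5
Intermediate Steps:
1/(-61962 - 12*308) = 1/(-61962 - 3696) = 1/(-65658) = -1/65658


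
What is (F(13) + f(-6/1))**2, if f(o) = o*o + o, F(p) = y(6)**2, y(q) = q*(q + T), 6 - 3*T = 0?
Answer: 5447556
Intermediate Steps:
T = 2 (T = 2 - 1/3*0 = 2 + 0 = 2)
y(q) = q*(2 + q) (y(q) = q*(q + 2) = q*(2 + q))
F(p) = 2304 (F(p) = (6*(2 + 6))**2 = (6*8)**2 = 48**2 = 2304)
f(o) = o + o**2 (f(o) = o**2 + o = o + o**2)
(F(13) + f(-6/1))**2 = (2304 + (-6/1)*(1 - 6/1))**2 = (2304 + (-6*1)*(1 - 6*1))**2 = (2304 - 6*(1 - 6))**2 = (2304 - 6*(-5))**2 = (2304 + 30)**2 = 2334**2 = 5447556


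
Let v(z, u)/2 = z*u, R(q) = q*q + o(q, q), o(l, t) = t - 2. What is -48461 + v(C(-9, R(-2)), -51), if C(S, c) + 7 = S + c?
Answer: -46829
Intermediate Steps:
o(l, t) = -2 + t
R(q) = -2 + q + q² (R(q) = q*q + (-2 + q) = q² + (-2 + q) = -2 + q + q²)
C(S, c) = -7 + S + c (C(S, c) = -7 + (S + c) = -7 + S + c)
v(z, u) = 2*u*z (v(z, u) = 2*(z*u) = 2*(u*z) = 2*u*z)
-48461 + v(C(-9, R(-2)), -51) = -48461 + 2*(-51)*(-7 - 9 + (-2 - 2 + (-2)²)) = -48461 + 2*(-51)*(-7 - 9 + (-2 - 2 + 4)) = -48461 + 2*(-51)*(-7 - 9 + 0) = -48461 + 2*(-51)*(-16) = -48461 + 1632 = -46829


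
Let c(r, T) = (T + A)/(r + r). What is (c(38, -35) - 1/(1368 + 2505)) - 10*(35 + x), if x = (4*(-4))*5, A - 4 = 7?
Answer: 33090893/73587 ≈ 449.68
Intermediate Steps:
A = 11 (A = 4 + 7 = 11)
c(r, T) = (11 + T)/(2*r) (c(r, T) = (T + 11)/(r + r) = (11 + T)/((2*r)) = (11 + T)*(1/(2*r)) = (11 + T)/(2*r))
x = -80 (x = -16*5 = -80)
(c(38, -35) - 1/(1368 + 2505)) - 10*(35 + x) = ((½)*(11 - 35)/38 - 1/(1368 + 2505)) - 10*(35 - 80) = ((½)*(1/38)*(-24) - 1/3873) - 10*(-45) = (-6/19 - 1*1/3873) - 1*(-450) = (-6/19 - 1/3873) + 450 = -23257/73587 + 450 = 33090893/73587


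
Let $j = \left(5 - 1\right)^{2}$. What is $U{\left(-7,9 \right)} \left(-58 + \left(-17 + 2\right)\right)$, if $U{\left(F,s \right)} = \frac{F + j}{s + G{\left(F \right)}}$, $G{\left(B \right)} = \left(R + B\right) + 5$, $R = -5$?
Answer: $- \frac{657}{2} \approx -328.5$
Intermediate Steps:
$j = 16$ ($j = 4^{2} = 16$)
$G{\left(B \right)} = B$ ($G{\left(B \right)} = \left(-5 + B\right) + 5 = B$)
$U{\left(F,s \right)} = \frac{16 + F}{F + s}$ ($U{\left(F,s \right)} = \frac{F + 16}{s + F} = \frac{16 + F}{F + s}$)
$U{\left(-7,9 \right)} \left(-58 + \left(-17 + 2\right)\right) = \frac{16 - 7}{-7 + 9} \left(-58 + \left(-17 + 2\right)\right) = \frac{1}{2} \cdot 9 \left(-58 - 15\right) = \frac{1}{2} \cdot 9 \left(-73\right) = \frac{9}{2} \left(-73\right) = - \frac{657}{2}$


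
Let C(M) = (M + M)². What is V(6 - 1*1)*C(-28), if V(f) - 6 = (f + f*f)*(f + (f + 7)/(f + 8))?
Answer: 7488768/13 ≈ 5.7606e+5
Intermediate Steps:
C(M) = 4*M² (C(M) = (2*M)² = 4*M²)
V(f) = 6 + (f + f²)*(f + (7 + f)/(8 + f)) (V(f) = 6 + (f + f*f)*(f + (f + 7)/(f + 8)) = 6 + (f + f²)*(f + (7 + f)/(8 + f)))
V(6 - 1*1)*C(-28) = ((48 + (6 - 1*1)⁴ + 10*(6 - 1*1)³ + 13*(6 - 1*1) + 16*(6 - 1*1)²)/(8 + (6 - 1*1)))*(4*(-28)²) = ((48 + (6 - 1)⁴ + 10*(6 - 1)³ + 13*(6 - 1) + 16*(6 - 1)²)/(8 + (6 - 1)))*(4*784) = ((48 + 5⁴ + 10*5³ + 13*5 + 16*5²)/(8 + 5))*3136 = ((48 + 625 + 10*125 + 65 + 16*25)/13)*3136 = ((48 + 625 + 1250 + 65 + 400)/13)*3136 = ((1/13)*2388)*3136 = (2388/13)*3136 = 7488768/13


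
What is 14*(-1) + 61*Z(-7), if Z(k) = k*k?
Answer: 2975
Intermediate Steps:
Z(k) = k**2
14*(-1) + 61*Z(-7) = 14*(-1) + 61*(-7)**2 = -14 + 61*49 = -14 + 2989 = 2975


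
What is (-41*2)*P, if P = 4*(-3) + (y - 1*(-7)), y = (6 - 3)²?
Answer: -328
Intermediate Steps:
y = 9 (y = 3² = 9)
P = 4 (P = 4*(-3) + (9 - 1*(-7)) = -12 + (9 + 7) = -12 + 16 = 4)
(-41*2)*P = -41*2*4 = -82*4 = -328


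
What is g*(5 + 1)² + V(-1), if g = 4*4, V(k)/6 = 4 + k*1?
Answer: 594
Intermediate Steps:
V(k) = 24 + 6*k (V(k) = 6*(4 + k*1) = 6*(4 + k) = 24 + 6*k)
g = 16
g*(5 + 1)² + V(-1) = 16*(5 + 1)² + (24 + 6*(-1)) = 16*6² + (24 - 6) = 16*36 + 18 = 576 + 18 = 594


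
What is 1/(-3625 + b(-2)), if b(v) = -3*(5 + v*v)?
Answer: -1/3652 ≈ -0.00027382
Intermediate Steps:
b(v) = -15 - 3*v² (b(v) = -3*(5 + v²) = -15 - 3*v²)
1/(-3625 + b(-2)) = 1/(-3625 + (-15 - 3*(-2)²)) = 1/(-3625 + (-15 - 3*4)) = 1/(-3625 + (-15 - 12)) = 1/(-3625 - 27) = 1/(-3652) = -1/3652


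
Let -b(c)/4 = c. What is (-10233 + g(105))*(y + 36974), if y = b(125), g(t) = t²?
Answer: 28887408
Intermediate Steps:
b(c) = -4*c
y = -500 (y = -4*125 = -500)
(-10233 + g(105))*(y + 36974) = (-10233 + 105²)*(-500 + 36974) = (-10233 + 11025)*36474 = 792*36474 = 28887408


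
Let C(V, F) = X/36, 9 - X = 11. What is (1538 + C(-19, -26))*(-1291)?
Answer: -35738753/18 ≈ -1.9855e+6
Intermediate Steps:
X = -2 (X = 9 - 1*11 = 9 - 11 = -2)
C(V, F) = -1/18 (C(V, F) = -2/36 = -2*1/36 = -1/18)
(1538 + C(-19, -26))*(-1291) = (1538 - 1/18)*(-1291) = (27683/18)*(-1291) = -35738753/18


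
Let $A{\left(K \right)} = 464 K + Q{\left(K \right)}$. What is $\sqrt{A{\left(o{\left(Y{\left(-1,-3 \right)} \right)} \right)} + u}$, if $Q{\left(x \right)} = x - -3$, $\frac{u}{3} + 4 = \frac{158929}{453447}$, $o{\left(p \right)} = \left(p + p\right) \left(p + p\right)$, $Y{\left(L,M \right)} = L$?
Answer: $\frac{4 \sqrt{2644500334467}}{151149} \approx 43.035$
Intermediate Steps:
$o{\left(p \right)} = 4 p^{2}$ ($o{\left(p \right)} = 2 p 2 p = 4 p^{2}$)
$u = - \frac{1654859}{151149}$ ($u = -12 + 3 \cdot \frac{158929}{453447} = -12 + \frac{158929}{151149} = - \frac{1654859}{151149} \approx -10.949$)
$Q{\left(x \right)} = 3 + x$ ($Q{\left(x \right)} = x + 3 = 3 + x$)
$A{\left(K \right)} = 3 + 465 K$ ($A{\left(K \right)} = 464 K + \left(3 + K\right) = 3 + 465 K$)
$\sqrt{A{\left(o{\left(Y{\left(-1,-3 \right)} \right)} \right)} + u} = \sqrt{\left(3 + 465 \cdot 4 \left(-1\right)^{2}\right) - \frac{1654859}{151149}} = \sqrt{\left(3 + 465 \cdot 4 \cdot 1\right) - \frac{1654859}{151149}} = \sqrt{\left(3 + 465 \cdot 4\right) - \frac{1654859}{151149}} = \sqrt{\left(3 + 1860\right) - \frac{1654859}{151149}} = \sqrt{1863 - \frac{1654859}{151149}} = \sqrt{\frac{279935728}{151149}} = \frac{4 \sqrt{2644500334467}}{151149}$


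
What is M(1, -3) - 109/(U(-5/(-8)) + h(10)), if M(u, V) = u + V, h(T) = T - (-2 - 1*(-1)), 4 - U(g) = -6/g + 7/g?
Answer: -679/67 ≈ -10.134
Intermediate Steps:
U(g) = 4 - 1/g (U(g) = 4 - (-6/g + 7/g) = 4 - 1/g)
h(T) = 1 + T (h(T) = T - (-2 + 1) = T - 1*(-1) = T + 1 = 1 + T)
M(u, V) = V + u
M(1, -3) - 109/(U(-5/(-8)) + h(10)) = (-3 + 1) - 109/((4 - 1/((-5/(-8)))) + (1 + 10)) = -2 - 109/((4 - 1/((-5*(-⅛)))) + 11) = -2 - 109/((4 - 1/5/8) + 11) = -2 - 109/((4 - 1*8/5) + 11) = -2 - 109/((4 - 8/5) + 11) = -2 - 109/(12/5 + 11) = -2 - 109/67/5 = -2 - 109*5/67 = -2 - 545/67 = -679/67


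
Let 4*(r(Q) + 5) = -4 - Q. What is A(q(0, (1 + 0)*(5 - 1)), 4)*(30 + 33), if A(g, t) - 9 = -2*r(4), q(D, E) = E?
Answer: 1449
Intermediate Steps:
r(Q) = -6 - Q/4 (r(Q) = -5 + (-4 - Q)/4 = -5 + (-1 - Q/4) = -6 - Q/4)
A(g, t) = 23 (A(g, t) = 9 - 2*(-6 - 1/4*4) = 9 - 2*(-6 - 1) = 9 - 2*(-7) = 9 + 14 = 23)
A(q(0, (1 + 0)*(5 - 1)), 4)*(30 + 33) = 23*(30 + 33) = 23*63 = 1449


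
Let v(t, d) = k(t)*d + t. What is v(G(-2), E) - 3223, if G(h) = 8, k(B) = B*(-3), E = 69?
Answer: -4871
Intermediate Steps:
k(B) = -3*B
v(t, d) = t - 3*d*t (v(t, d) = (-3*t)*d + t = -3*d*t + t = t - 3*d*t)
v(G(-2), E) - 3223 = 8*(1 - 3*69) - 3223 = 8*(1 - 207) - 3223 = 8*(-206) - 3223 = -1648 - 3223 = -4871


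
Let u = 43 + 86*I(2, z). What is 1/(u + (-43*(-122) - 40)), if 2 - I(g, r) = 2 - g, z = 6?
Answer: 1/5421 ≈ 0.00018447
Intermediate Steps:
I(g, r) = g (I(g, r) = 2 - (2 - g) = 2 + (-2 + g) = g)
u = 215 (u = 43 + 86*2 = 43 + 172 = 215)
1/(u + (-43*(-122) - 40)) = 1/(215 + (-43*(-122) - 40)) = 1/(215 + (5246 - 40)) = 1/(215 + 5206) = 1/5421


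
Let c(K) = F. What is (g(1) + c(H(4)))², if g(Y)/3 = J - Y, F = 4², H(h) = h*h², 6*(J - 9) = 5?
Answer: 7225/4 ≈ 1806.3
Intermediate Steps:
J = 59/6 (J = 9 + (⅙)*5 = 9 + ⅚ = 59/6 ≈ 9.8333)
H(h) = h³
F = 16
c(K) = 16
g(Y) = 59/2 - 3*Y (g(Y) = 3*(59/6 - Y) = 59/2 - 3*Y)
(g(1) + c(H(4)))² = ((59/2 - 3*1) + 16)² = ((59/2 - 3) + 16)² = (53/2 + 16)² = (85/2)² = 7225/4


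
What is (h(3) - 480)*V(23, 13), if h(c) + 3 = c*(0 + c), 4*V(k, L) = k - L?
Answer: -1185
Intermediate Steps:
V(k, L) = -L/4 + k/4 (V(k, L) = (k - L)/4 = -L/4 + k/4)
h(c) = -3 + c² (h(c) = -3 + c*(0 + c) = -3 + c*c = -3 + c²)
(h(3) - 480)*V(23, 13) = ((-3 + 3²) - 480)*(-¼*13 + (¼)*23) = ((-3 + 9) - 480)*(-13/4 + 23/4) = (6 - 480)*(5/2) = -474*5/2 = -1185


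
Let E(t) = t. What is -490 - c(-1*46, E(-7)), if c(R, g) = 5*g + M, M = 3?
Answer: -458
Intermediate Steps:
c(R, g) = 3 + 5*g (c(R, g) = 5*g + 3 = 3 + 5*g)
-490 - c(-1*46, E(-7)) = -490 - (3 + 5*(-7)) = -490 - (3 - 35) = -490 - 1*(-32) = -490 + 32 = -458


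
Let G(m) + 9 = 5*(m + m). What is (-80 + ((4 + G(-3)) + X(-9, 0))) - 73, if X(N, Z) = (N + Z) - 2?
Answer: -199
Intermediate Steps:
X(N, Z) = -2 + N + Z
G(m) = -9 + 10*m (G(m) = -9 + 5*(m + m) = -9 + 5*(2*m) = -9 + 10*m)
(-80 + ((4 + G(-3)) + X(-9, 0))) - 73 = (-80 + ((4 + (-9 + 10*(-3))) + (-2 - 9 + 0))) - 73 = (-80 + ((4 + (-9 - 30)) - 11)) - 73 = (-80 + ((4 - 39) - 11)) - 73 = (-80 + (-35 - 11)) - 73 = (-80 - 46) - 73 = -126 - 73 = -199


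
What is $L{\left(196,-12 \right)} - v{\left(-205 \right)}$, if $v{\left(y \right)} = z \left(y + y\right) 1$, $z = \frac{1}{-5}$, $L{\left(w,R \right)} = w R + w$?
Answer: $-2238$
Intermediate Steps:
$L{\left(w,R \right)} = w + R w$ ($L{\left(w,R \right)} = R w + w = w + R w$)
$z = - \frac{1}{5} \approx -0.2$
$v{\left(y \right)} = - \frac{2 y}{5}$ ($v{\left(y \right)} = - \frac{y + y}{5} \cdot 1 = - \frac{2 y}{5} \cdot 1 = - \frac{2 y}{5}$)
$L{\left(196,-12 \right)} - v{\left(-205 \right)} = 196 \left(1 - 12\right) - \left(- \frac{2}{5}\right) \left(-205\right) = 196 \left(-11\right) - 82 = -2156 - 82 = -2238$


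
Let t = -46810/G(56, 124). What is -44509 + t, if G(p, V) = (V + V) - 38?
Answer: -939370/21 ≈ -44732.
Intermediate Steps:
G(p, V) = -38 + 2*V (G(p, V) = 2*V - 38 = -38 + 2*V)
t = -4681/21 (t = -46810/(-38 + 2*124) = -46810/(-38 + 248) = -46810/210 = -46810*1/210 = -4681/21 ≈ -222.90)
-44509 + t = -44509 - 4681/21 = -939370/21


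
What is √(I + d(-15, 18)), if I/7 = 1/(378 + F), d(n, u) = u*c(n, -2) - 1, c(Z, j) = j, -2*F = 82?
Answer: I*√4199694/337 ≈ 6.0811*I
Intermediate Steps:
F = -41 (F = -½*82 = -41)
d(n, u) = -1 - 2*u (d(n, u) = u*(-2) - 1 = -2*u - 1 = -1 - 2*u)
I = 7/337 (I = 7/(378 - 41) = 7/337 ≈ 0.020772)
√(I + d(-15, 18)) = √(7/337 + (-1 - 2*18)) = √(7/337 + (-1 - 36)) = √(7/337 - 37) = √(-12462/337) = I*√4199694/337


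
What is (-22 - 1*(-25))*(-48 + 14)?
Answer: -102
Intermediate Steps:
(-22 - 1*(-25))*(-48 + 14) = (-22 + 25)*(-34) = 3*(-34) = -102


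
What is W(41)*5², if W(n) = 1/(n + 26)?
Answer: 25/67 ≈ 0.37313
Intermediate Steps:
W(n) = 1/(26 + n)
W(41)*5² = 5²/(26 + 41) = 25/67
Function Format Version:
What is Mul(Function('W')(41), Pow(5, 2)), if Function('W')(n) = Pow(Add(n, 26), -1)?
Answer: Rational(25, 67) ≈ 0.37313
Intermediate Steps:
Function('W')(n) = Pow(Add(26, n), -1)
Mul(Function('W')(41), Pow(5, 2)) = Mul(Pow(Add(26, 41), -1), Pow(5, 2)) = Mul(Pow(67, -1), 25) = Mul(Rational(1, 67), 25) = Rational(25, 67)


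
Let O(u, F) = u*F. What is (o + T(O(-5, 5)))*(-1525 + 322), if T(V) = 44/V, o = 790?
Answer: -23706318/25 ≈ -9.4825e+5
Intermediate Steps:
O(u, F) = F*u
(o + T(O(-5, 5)))*(-1525 + 322) = (790 + 44/((5*(-5))))*(-1525 + 322) = (790 + 44/(-25))*(-1203) = (790 + 44*(-1/25))*(-1203) = (790 - 44/25)*(-1203) = (19706/25)*(-1203) = -23706318/25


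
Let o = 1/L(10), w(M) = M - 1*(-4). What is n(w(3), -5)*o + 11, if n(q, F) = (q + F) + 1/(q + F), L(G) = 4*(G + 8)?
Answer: 1589/144 ≈ 11.035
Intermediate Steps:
w(M) = 4 + M (w(M) = M + 4 = 4 + M)
L(G) = 32 + 4*G (L(G) = 4*(8 + G) = 32 + 4*G)
n(q, F) = F + q + 1/(F + q) (n(q, F) = (F + q) + 1/(F + q) = F + q + 1/(F + q))
o = 1/72 (o = 1/(32 + 4*10) = 1/(32 + 40) = 1/72 ≈ 0.013889)
n(w(3), -5)*o + 11 = ((1 + (-5)**2 + (4 + 3)**2 + 2*(-5)*(4 + 3))/(-5 + (4 + 3)))*(1/72) + 11 = ((1 + 25 + 7**2 + 2*(-5)*7)/(-5 + 7))*(1/72) + 11 = ((1 + 25 + 49 - 70)/2)*(1/72) + 11 = ((1/2)*5)*(1/72) + 11 = (5/2)*(1/72) + 11 = 5/144 + 11 = 1589/144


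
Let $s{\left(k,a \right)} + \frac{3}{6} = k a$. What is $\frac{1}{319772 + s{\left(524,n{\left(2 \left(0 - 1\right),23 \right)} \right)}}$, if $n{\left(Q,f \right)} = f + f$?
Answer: $\frac{2}{687751} \approx 2.908 \cdot 10^{-6}$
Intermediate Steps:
$n{\left(Q,f \right)} = 2 f$
$s{\left(k,a \right)} = - \frac{1}{2} + a k$ ($s{\left(k,a \right)} = - \frac{1}{2} + k a = - \frac{1}{2} + a k$)
$\frac{1}{319772 + s{\left(524,n{\left(2 \left(0 - 1\right),23 \right)} \right)}} = \frac{1}{319772 - \left(\frac{1}{2} - 2 \cdot 23 \cdot 524\right)} = \frac{1}{319772 + \left(- \frac{1}{2} + 46 \cdot 524\right)} = \frac{1}{319772 + \left(- \frac{1}{2} + 24104\right)} = \frac{1}{319772 + \frac{48207}{2}} = \frac{1}{\frac{687751}{2}} = \frac{2}{687751}$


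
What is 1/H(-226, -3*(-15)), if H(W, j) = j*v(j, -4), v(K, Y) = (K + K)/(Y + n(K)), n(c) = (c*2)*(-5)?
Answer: -227/2025 ≈ -0.11210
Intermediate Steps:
n(c) = -10*c (n(c) = (2*c)*(-5) = -10*c)
v(K, Y) = 2*K/(Y - 10*K) (v(K, Y) = (K + K)/(Y - 10*K) = (2*K)/(Y - 10*K) = 2*K/(Y - 10*K))
H(W, j) = -2*j²/(4 + 10*j) (H(W, j) = j*(-2*j/(-1*(-4) + 10*j)) = j*(-2*j/(4 + 10*j)) = -2*j²/(4 + 10*j))
1/H(-226, -3*(-15)) = 1/(-(-3*(-15))²/(2 + 5*(-3*(-15)))) = 1/(-1*45²/(2 + 5*45)) = 1/(-1*2025/(2 + 225)) = 1/(-1*2025/227) = 1/(-1*2025*1/227) = 1/(-2025/227) = -227/2025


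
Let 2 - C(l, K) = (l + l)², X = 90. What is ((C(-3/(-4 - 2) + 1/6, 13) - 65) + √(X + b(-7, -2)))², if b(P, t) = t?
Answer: 347017/81 - 2332*√22/9 ≈ 3068.8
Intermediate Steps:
C(l, K) = 2 - 4*l² (C(l, K) = 2 - (l + l)² = 2 - (2*l)² = 2 - 4*l²)
((C(-3/(-4 - 2) + 1/6, 13) - 65) + √(X + b(-7, -2)))² = (((2 - 4*(-3/(-4 - 2) + 1/6)²) - 65) + √(90 - 2))² = (((2 - 4*(-3/(-6) + 1*(⅙))²) - 65) + √88)² = (((2 - 4*(-3*(-⅙) + ⅙)²) - 65) + 2*√22)² = (((2 - 4*(½ + ⅙)²) - 65) + 2*√22)² = (((2 - 4*(⅔)²) - 65) + 2*√22)² = (((2 - 4*4/9) - 65) + 2*√22)² = (((2 - 16/9) - 65) + 2*√22)² = ((2/9 - 65) + 2*√22)² = (-583/9 + 2*√22)²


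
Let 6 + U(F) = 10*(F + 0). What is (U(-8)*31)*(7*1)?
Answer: -18662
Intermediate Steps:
U(F) = -6 + 10*F (U(F) = -6 + 10*(F + 0) = -6 + 10*F)
(U(-8)*31)*(7*1) = ((-6 + 10*(-8))*31)*(7*1) = ((-6 - 80)*31)*7 = -86*31*7 = -2666*7 = -18662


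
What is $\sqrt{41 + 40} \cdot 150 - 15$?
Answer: $1335$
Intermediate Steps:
$\sqrt{41 + 40} \cdot 150 - 15 = \sqrt{81} \cdot 150 - 15 = 9 \cdot 150 - 15 = 1350 - 15 = 1335$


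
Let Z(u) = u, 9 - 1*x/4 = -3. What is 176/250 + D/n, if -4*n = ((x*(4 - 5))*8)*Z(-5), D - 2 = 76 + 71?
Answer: 4723/12000 ≈ 0.39358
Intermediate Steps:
x = 48 (x = 36 - 4*(-3) = 36 + 12 = 48)
D = 149 (D = 2 + (76 + 71) = 2 + 147 = 149)
n = -480 (n = -(48*(4 - 5))*8*(-5)/4 = -(48*(-1))*8*(-5)/4 = -(-48*8)*(-5)/4 = -(-96)*(-5) = -1/4*1920 = -480)
176/250 + D/n = 176/250 + 149/(-480) = 176*(1/250) + 149*(-1/480) = 88/125 - 149/480 = 4723/12000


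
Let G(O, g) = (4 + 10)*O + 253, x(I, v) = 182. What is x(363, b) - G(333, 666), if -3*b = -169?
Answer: -4733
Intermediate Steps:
b = 169/3 (b = -⅓*(-169) = 169/3 ≈ 56.333)
G(O, g) = 253 + 14*O (G(O, g) = 14*O + 253 = 253 + 14*O)
x(363, b) - G(333, 666) = 182 - (253 + 14*333) = 182 - (253 + 4662) = 182 - 1*4915 = 182 - 4915 = -4733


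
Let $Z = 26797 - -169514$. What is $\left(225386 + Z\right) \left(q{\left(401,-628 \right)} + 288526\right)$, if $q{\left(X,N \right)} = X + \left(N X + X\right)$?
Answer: $15813637500$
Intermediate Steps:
$Z = 196311$ ($Z = 26797 + 169514 = 196311$)
$q{\left(X,N \right)} = 2 X + N X$ ($q{\left(X,N \right)} = X + \left(X + N X\right) = 2 X + N X$)
$\left(225386 + Z\right) \left(q{\left(401,-628 \right)} + 288526\right) = \left(225386 + 196311\right) \left(401 \left(2 - 628\right) + 288526\right) = 421697 \left(401 \left(-626\right) + 288526\right) = 421697 \left(-251026 + 288526\right) = 421697 \cdot 37500 = 15813637500$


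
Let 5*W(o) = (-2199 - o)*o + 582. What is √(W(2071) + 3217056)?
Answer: 58*√10765/5 ≈ 1203.6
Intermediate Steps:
W(o) = 582/5 + o*(-2199 - o)/5 (W(o) = ((-2199 - o)*o + 582)/5 = (o*(-2199 - o) + 582)/5 = (582 + o*(-2199 - o))/5 = 582/5 + o*(-2199 - o)/5)
√(W(2071) + 3217056) = √((582/5 - 2199/5*2071 - ⅕*2071²) + 3217056) = √((582/5 - 4554129/5 - ⅕*4289041) + 3217056) = √((582/5 - 4554129/5 - 4289041/5) + 3217056) = √(-8842588/5 + 3217056) = √(7242692/5) = 58*√10765/5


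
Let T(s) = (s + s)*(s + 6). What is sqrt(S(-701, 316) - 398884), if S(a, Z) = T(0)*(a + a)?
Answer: 2*I*sqrt(99721) ≈ 631.57*I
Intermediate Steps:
T(s) = 2*s*(6 + s) (T(s) = (2*s)*(6 + s) = 2*s*(6 + s))
S(a, Z) = 0 (S(a, Z) = (2*0*(6 + 0))*(a + a) = (2*0*6)*(2*a) = 0*(2*a) = 0)
sqrt(S(-701, 316) - 398884) = sqrt(0 - 398884) = sqrt(-398884) = 2*I*sqrt(99721)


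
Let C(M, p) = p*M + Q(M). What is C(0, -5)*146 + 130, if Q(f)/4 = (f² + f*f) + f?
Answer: 130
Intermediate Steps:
Q(f) = 4*f + 8*f² (Q(f) = 4*((f² + f*f) + f) = 4*((f² + f²) + f) = 4*(2*f² + f) = 4*(f + 2*f²) = 4*f + 8*f²)
C(M, p) = M*p + 4*M*(1 + 2*M) (C(M, p) = p*M + 4*M*(1 + 2*M) = M*p + 4*M*(1 + 2*M))
C(0, -5)*146 + 130 = (0*(4 - 5 + 8*0))*146 + 130 = (0*(4 - 5 + 0))*146 + 130 = (0*(-1))*146 + 130 = 0*146 + 130 = 0 + 130 = 130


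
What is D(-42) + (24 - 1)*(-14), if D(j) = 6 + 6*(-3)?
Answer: -334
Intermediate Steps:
D(j) = -12 (D(j) = 6 - 18 = -12)
D(-42) + (24 - 1)*(-14) = -12 + (24 - 1)*(-14) = -12 + 23*(-14) = -12 - 322 = -334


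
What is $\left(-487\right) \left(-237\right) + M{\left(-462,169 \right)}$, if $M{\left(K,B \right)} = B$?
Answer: $115588$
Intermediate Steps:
$\left(-487\right) \left(-237\right) + M{\left(-462,169 \right)} = \left(-487\right) \left(-237\right) + 169 = 115419 + 169 = 115588$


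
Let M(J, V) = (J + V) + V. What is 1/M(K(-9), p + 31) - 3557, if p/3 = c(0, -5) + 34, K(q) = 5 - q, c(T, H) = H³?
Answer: -1671791/470 ≈ -3557.0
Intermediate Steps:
p = -273 (p = 3*((-5)³ + 34) = 3*(-125 + 34) = 3*(-91) = -273)
M(J, V) = J + 2*V
1/M(K(-9), p + 31) - 3557 = 1/((5 - 1*(-9)) + 2*(-273 + 31)) - 3557 = 1/((5 + 9) + 2*(-242)) - 3557 = 1/(14 - 484) - 3557 = 1/(-470) - 3557 = -1/470 - 3557 = -1671791/470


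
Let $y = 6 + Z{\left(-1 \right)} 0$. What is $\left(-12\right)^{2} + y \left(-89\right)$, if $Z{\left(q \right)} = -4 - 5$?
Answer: $-390$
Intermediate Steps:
$Z{\left(q \right)} = -9$
$y = 6$ ($y = 6 - 0 = 6 + 0 = 6$)
$\left(-12\right)^{2} + y \left(-89\right) = \left(-12\right)^{2} + 6 \left(-89\right) = 144 - 534 = -390$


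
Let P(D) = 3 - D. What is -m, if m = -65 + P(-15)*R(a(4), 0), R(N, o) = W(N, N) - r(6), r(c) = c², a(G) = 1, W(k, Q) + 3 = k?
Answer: 749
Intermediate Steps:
W(k, Q) = -3 + k
R(N, o) = -39 + N (R(N, o) = (-3 + N) - 1*6² = (-3 + N) - 1*36 = (-3 + N) - 36 = -39 + N)
m = -749 (m = -65 + (3 - 1*(-15))*(-39 + 1) = -65 + (3 + 15)*(-38) = -65 + 18*(-38) = -65 - 684 = -749)
-m = -1*(-749) = 749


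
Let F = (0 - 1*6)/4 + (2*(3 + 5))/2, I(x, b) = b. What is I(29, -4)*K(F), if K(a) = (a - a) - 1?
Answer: 4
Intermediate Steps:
F = 13/2 (F = (0 - 6)*(¼) + (2*8)*(½) = -6*¼ + 16*(½) = -3/2 + 8 = 13/2 ≈ 6.5000)
K(a) = -1 (K(a) = 0 - 1 = -1)
I(29, -4)*K(F) = -4*(-1) = 4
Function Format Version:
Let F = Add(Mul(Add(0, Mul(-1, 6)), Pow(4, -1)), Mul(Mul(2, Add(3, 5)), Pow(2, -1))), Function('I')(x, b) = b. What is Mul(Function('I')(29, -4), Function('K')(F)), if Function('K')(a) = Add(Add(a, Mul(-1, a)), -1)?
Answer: 4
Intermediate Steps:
F = Rational(13, 2) (F = Add(Mul(Add(0, -6), Rational(1, 4)), Mul(Mul(2, 8), Rational(1, 2))) = Add(Mul(-6, Rational(1, 4)), Mul(16, Rational(1, 2))) = Add(Rational(-3, 2), 8) = Rational(13, 2) ≈ 6.5000)
Function('K')(a) = -1 (Function('K')(a) = Add(0, -1) = -1)
Mul(Function('I')(29, -4), Function('K')(F)) = Mul(-4, -1) = 4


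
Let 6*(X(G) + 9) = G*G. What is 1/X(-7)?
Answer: -6/5 ≈ -1.2000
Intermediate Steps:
X(G) = -9 + G**2/6 (X(G) = -9 + (G*G)/6 = -9 + G**2/6)
1/X(-7) = 1/(-9 + (1/6)*(-7)**2) = 1/(-9 + (1/6)*49) = 1/(-9 + 49/6) = 1/(-5/6) = -6/5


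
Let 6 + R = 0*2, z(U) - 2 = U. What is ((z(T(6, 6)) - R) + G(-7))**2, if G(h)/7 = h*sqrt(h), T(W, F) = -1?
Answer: -16758 - 686*I*sqrt(7) ≈ -16758.0 - 1815.0*I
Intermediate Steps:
z(U) = 2 + U
R = -6 (R = -6 + 0*2 = -6 + 0 = -6)
G(h) = 7*h**(3/2) (G(h) = 7*(h*sqrt(h)) = 7*h**(3/2))
((z(T(6, 6)) - R) + G(-7))**2 = (((2 - 1) - 1*(-6)) + 7*(-7)**(3/2))**2 = ((1 + 6) + 7*(-7*I*sqrt(7)))**2 = (7 - 49*I*sqrt(7))**2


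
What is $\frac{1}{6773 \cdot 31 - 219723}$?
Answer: $- \frac{1}{9760} \approx -0.00010246$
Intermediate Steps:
$\frac{1}{6773 \cdot 31 - 219723} = \frac{1}{209963 - 219723} = \frac{1}{-9760} = - \frac{1}{9760}$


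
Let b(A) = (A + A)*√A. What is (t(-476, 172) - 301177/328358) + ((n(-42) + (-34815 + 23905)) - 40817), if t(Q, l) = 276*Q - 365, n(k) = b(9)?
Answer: -60225755389/328358 ≈ -1.8342e+5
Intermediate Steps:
b(A) = 2*A^(3/2) (b(A) = (2*A)*√A = 2*A^(3/2))
n(k) = 54 (n(k) = 2*9^(3/2) = 2*27 = 54)
t(Q, l) = -365 + 276*Q
(t(-476, 172) - 301177/328358) + ((n(-42) + (-34815 + 23905)) - 40817) = ((-365 + 276*(-476)) - 301177/328358) + ((54 + (-34815 + 23905)) - 40817) = ((-365 - 131376) - 301177*1/328358) + ((54 - 10910) - 40817) = (-131741 - 301177/328358) + (-10856 - 40817) = -43258512455/328358 - 51673 = -60225755389/328358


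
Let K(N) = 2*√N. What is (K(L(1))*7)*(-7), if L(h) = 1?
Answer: -98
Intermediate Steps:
(K(L(1))*7)*(-7) = ((2*√1)*7)*(-7) = ((2*1)*7)*(-7) = (2*7)*(-7) = 14*(-7) = -98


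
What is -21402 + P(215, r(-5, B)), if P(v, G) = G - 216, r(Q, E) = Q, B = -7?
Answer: -21623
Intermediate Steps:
P(v, G) = -216 + G
-21402 + P(215, r(-5, B)) = -21402 + (-216 - 5) = -21402 - 221 = -21623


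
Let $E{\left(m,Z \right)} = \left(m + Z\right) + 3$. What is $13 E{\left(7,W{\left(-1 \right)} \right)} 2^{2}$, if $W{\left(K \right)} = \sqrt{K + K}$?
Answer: $520 + 52 i \sqrt{2} \approx 520.0 + 73.539 i$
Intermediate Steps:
$W{\left(K \right)} = \sqrt{2} \sqrt{K}$ ($W{\left(K \right)} = \sqrt{2 K} = \sqrt{2} \sqrt{K}$)
$E{\left(m,Z \right)} = 3 + Z + m$ ($E{\left(m,Z \right)} = \left(Z + m\right) + 3 = 3 + Z + m$)
$13 E{\left(7,W{\left(-1 \right)} \right)} 2^{2} = 13 \left(3 + \sqrt{2} \sqrt{-1} + 7\right) 2^{2} = 13 \left(3 + \sqrt{2} i + 7\right) 4 = 13 \left(3 + i \sqrt{2} + 7\right) 4 = 13 \left(10 + i \sqrt{2}\right) 4 = \left(130 + 13 i \sqrt{2}\right) 4 = 520 + 52 i \sqrt{2}$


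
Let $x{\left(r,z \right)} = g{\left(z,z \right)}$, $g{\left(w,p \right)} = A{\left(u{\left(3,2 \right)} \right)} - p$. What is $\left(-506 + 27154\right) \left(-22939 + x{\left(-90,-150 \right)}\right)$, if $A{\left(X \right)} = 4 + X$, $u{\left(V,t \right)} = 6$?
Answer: $-607014792$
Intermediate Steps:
$g{\left(w,p \right)} = 10 - p$ ($g{\left(w,p \right)} = \left(4 + 6\right) - p = 10 - p$)
$x{\left(r,z \right)} = 10 - z$
$\left(-506 + 27154\right) \left(-22939 + x{\left(-90,-150 \right)}\right) = \left(-506 + 27154\right) \left(-22939 + \left(10 - -150\right)\right) = 26648 \left(-22939 + \left(10 + 150\right)\right) = 26648 \left(-22939 + 160\right) = 26648 \left(-22779\right) = -607014792$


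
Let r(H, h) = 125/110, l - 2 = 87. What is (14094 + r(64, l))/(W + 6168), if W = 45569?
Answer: 44299/162602 ≈ 0.27244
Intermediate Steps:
l = 89 (l = 2 + 87 = 89)
r(H, h) = 25/22 (r(H, h) = 125*(1/110) = 25/22)
(14094 + r(64, l))/(W + 6168) = (14094 + 25/22)/(45569 + 6168) = (310093/22)/51737 = (310093/22)*(1/51737) = 44299/162602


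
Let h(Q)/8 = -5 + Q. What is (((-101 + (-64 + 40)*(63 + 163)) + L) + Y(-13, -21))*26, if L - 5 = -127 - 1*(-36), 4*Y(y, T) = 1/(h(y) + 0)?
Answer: -42015181/288 ≈ -1.4589e+5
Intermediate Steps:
h(Q) = -40 + 8*Q (h(Q) = 8*(-5 + Q) = -40 + 8*Q)
Y(y, T) = 1/(4*(-40 + 8*y)) (Y(y, T) = 1/(4*((-40 + 8*y) + 0)) = 1/(4*(-40 + 8*y)))
L = -86 (L = 5 + (-127 - 1*(-36)) = 5 + (-127 + 36) = 5 - 91 = -86)
(((-101 + (-64 + 40)*(63 + 163)) + L) + Y(-13, -21))*26 = (((-101 + (-64 + 40)*(63 + 163)) - 86) + 1/(32*(-5 - 13)))*26 = (((-101 - 24*226) - 86) + (1/32)/(-18))*26 = (((-101 - 5424) - 86) + (1/32)*(-1/18))*26 = ((-5525 - 86) - 1/576)*26 = (-5611 - 1/576)*26 = -3231937/576*26 = -42015181/288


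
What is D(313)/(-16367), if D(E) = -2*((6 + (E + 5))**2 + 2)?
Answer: 209956/16367 ≈ 12.828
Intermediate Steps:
D(E) = -4 - 2*(11 + E)**2 (D(E) = -2*((6 + (5 + E))**2 + 2) = -2*((11 + E)**2 + 2) = -2*(2 + (11 + E)**2) = -4 - 2*(11 + E)**2)
D(313)/(-16367) = (-4 - 2*(11 + 313)**2)/(-16367) = (-4 - 2*324**2)*(-1/16367) = (-4 - 2*104976)*(-1/16367) = (-4 - 209952)*(-1/16367) = -209956*(-1/16367) = 209956/16367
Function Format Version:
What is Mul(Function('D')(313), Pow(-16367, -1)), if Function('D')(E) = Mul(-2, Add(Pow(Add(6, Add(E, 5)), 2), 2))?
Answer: Rational(209956, 16367) ≈ 12.828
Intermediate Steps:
Function('D')(E) = Add(-4, Mul(-2, Pow(Add(11, E), 2))) (Function('D')(E) = Mul(-2, Add(Pow(Add(6, Add(5, E)), 2), 2)) = Mul(-2, Add(Pow(Add(11, E), 2), 2)) = Mul(-2, Add(2, Pow(Add(11, E), 2))) = Add(-4, Mul(-2, Pow(Add(11, E), 2))))
Mul(Function('D')(313), Pow(-16367, -1)) = Mul(Add(-4, Mul(-2, Pow(Add(11, 313), 2))), Pow(-16367, -1)) = Mul(Add(-4, Mul(-2, Pow(324, 2))), Rational(-1, 16367)) = Mul(Add(-4, Mul(-2, 104976)), Rational(-1, 16367)) = Mul(Add(-4, -209952), Rational(-1, 16367)) = Mul(-209956, Rational(-1, 16367)) = Rational(209956, 16367)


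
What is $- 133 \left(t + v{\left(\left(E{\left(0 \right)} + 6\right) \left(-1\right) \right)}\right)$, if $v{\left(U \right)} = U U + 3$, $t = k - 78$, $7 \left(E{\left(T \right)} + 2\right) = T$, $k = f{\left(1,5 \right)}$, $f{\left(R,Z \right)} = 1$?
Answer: $7714$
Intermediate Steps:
$k = 1$
$E{\left(T \right)} = -2 + \frac{T}{7}$
$t = -77$ ($t = 1 - 78 = -77$)
$v{\left(U \right)} = 3 + U^{2}$ ($v{\left(U \right)} = U^{2} + 3 = 3 + U^{2}$)
$- 133 \left(t + v{\left(\left(E{\left(0 \right)} + 6\right) \left(-1\right) \right)}\right) = - 133 \left(-77 + \left(3 + \left(\left(\left(-2 + \frac{1}{7} \cdot 0\right) + 6\right) \left(-1\right)\right)^{2}\right)\right) = - 133 \left(-77 + \left(3 + \left(\left(\left(-2 + 0\right) + 6\right) \left(-1\right)\right)^{2}\right)\right) = - 133 \left(-77 + \left(3 + \left(\left(-2 + 6\right) \left(-1\right)\right)^{2}\right)\right) = - 133 \left(-77 + \left(3 + \left(4 \left(-1\right)\right)^{2}\right)\right) = - 133 \left(-77 + \left(3 + \left(-4\right)^{2}\right)\right) = - 133 \left(-77 + \left(3 + 16\right)\right) = - 133 \left(-77 + 19\right) = \left(-133\right) \left(-58\right) = 7714$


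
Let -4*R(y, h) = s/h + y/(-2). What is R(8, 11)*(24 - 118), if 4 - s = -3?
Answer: -1739/22 ≈ -79.045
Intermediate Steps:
s = 7 (s = 4 - 1*(-3) = 4 + 3 = 7)
R(y, h) = -7/(4*h) + y/8 (R(y, h) = -(7/h + y/(-2))/4 = -(7/h + y*(-1/2))/4 = -(7/h - y/2)/4 = -7/(4*h) + y/8)
R(8, 11)*(24 - 118) = ((1/8)*(-14 + 11*8)/11)*(24 - 118) = ((1/8)*(1/11)*(-14 + 88))*(-94) = ((1/8)*(1/11)*74)*(-94) = (37/44)*(-94) = -1739/22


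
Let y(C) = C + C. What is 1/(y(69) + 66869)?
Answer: 1/67007 ≈ 1.4924e-5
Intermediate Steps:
y(C) = 2*C
1/(y(69) + 66869) = 1/(2*69 + 66869) = 1/(138 + 66869) = 1/67007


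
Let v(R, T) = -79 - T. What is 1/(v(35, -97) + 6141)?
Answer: 1/6159 ≈ 0.00016236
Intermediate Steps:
1/(v(35, -97) + 6141) = 1/((-79 - 1*(-97)) + 6141) = 1/((-79 + 97) + 6141) = 1/(18 + 6141) = 1/6159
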